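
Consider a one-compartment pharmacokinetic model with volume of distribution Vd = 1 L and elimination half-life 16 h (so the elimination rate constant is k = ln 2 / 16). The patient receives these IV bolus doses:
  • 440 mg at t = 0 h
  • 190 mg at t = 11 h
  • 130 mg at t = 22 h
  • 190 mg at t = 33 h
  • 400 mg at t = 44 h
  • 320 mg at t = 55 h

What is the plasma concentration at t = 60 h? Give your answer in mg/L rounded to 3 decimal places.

k = ln 2 / 16 = 0.04332 per h
Dose 1 (440 mg at t=0 h): 440·exp(−0.04332·60) = 32.703 mg/L
Dose 2 (190 mg at t=11 h): 190·exp(−0.04332·49) = 22.743 mg/L
Dose 3 (130 mg at t=22 h): 130·exp(−0.04332·38) = 25.061 mg/L
Dose 4 (190 mg at t=33 h): 190·exp(−0.04332·27) = 58.988 mg/L
Dose 5 (400 mg at t=44 h): 400·exp(−0.04332·16) = 200.000 mg/L
Dose 6 (320 mg at t=55 h): 320·exp(−0.04332·5) = 257.678 mg/L
C(60) = 32.703 + 22.743 + 25.061 + 58.988 + 200.000 + 257.678 = 597.174 mg/L

597.174 mg/L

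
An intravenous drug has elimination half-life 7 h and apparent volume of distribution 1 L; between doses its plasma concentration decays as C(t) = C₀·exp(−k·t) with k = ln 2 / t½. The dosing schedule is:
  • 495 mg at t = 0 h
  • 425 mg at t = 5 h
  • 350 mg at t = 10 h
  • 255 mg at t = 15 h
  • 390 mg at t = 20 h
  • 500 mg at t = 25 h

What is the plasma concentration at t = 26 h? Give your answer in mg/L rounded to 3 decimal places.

k = ln 2 / 7 = 0.09902 per h
Dose 1 (495 mg at t=0 h): 495·exp(−0.09902·26) = 37.713 mg/L
Dose 2 (425 mg at t=5 h): 425·exp(−0.09902·21) = 53.125 mg/L
Dose 3 (350 mg at t=10 h): 350·exp(−0.09902·16) = 71.779 mg/L
Dose 4 (255 mg at t=15 h): 255·exp(−0.09902·11) = 85.801 mg/L
Dose 5 (390 mg at t=20 h): 390·exp(−0.09902·6) = 215.297 mg/L
Dose 6 (500 mg at t=25 h): 500·exp(−0.09902·1) = 452.862 mg/L
C(26) = 37.713 + 53.125 + 71.779 + 85.801 + 215.297 + 452.862 = 916.578 mg/L

916.578 mg/L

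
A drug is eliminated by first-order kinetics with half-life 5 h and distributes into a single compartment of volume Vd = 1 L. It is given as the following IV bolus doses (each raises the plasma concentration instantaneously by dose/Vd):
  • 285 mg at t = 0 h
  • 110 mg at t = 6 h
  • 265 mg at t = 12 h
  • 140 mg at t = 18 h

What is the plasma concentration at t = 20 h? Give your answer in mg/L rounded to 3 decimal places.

k = ln 2 / 5 = 0.13863 per h
Dose 1 (285 mg at t=0 h): 285·exp(−0.13863·20) = 17.812 mg/L
Dose 2 (110 mg at t=6 h): 110·exp(−0.13863·14) = 15.795 mg/L
Dose 3 (265 mg at t=12 h): 265·exp(−0.13863·8) = 87.417 mg/L
Dose 4 (140 mg at t=18 h): 140·exp(−0.13863·2) = 106.100 mg/L
C(20) = 17.812 + 15.795 + 87.417 + 106.100 = 227.125 mg/L

227.125 mg/L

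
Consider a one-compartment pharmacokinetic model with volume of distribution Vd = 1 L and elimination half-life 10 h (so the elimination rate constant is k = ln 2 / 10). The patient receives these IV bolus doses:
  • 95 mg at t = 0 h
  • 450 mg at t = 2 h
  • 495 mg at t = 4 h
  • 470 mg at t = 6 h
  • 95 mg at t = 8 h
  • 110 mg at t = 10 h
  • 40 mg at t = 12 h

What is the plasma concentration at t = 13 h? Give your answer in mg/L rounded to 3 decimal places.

k = ln 2 / 10 = 0.06931 per h
Dose 1 (95 mg at t=0 h): 95·exp(−0.06931·13) = 38.582 mg/L
Dose 2 (450 mg at t=2 h): 450·exp(−0.06931·11) = 209.932 mg/L
Dose 3 (495 mg at t=4 h): 495·exp(−0.06931·9) = 265.264 mg/L
Dose 4 (470 mg at t=6 h): 470·exp(−0.06931·7) = 289.319 mg/L
Dose 5 (95 mg at t=8 h): 95·exp(−0.06931·5) = 67.175 mg/L
Dose 6 (110 mg at t=10 h): 110·exp(−0.06931·3) = 89.348 mg/L
Dose 7 (40 mg at t=12 h): 40·exp(−0.06931·1) = 37.321 mg/L
C(13) = 38.582 + 209.932 + 265.264 + 289.319 + 67.175 + 89.348 + 37.321 = 996.942 mg/L

996.942 mg/L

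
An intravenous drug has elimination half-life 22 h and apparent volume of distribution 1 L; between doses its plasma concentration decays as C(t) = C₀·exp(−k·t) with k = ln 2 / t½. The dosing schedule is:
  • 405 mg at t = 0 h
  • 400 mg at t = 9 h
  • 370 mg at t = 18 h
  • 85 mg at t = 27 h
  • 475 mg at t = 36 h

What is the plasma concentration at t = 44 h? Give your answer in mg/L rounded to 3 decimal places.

k = ln 2 / 22 = 0.03151 per h
Dose 1 (405 mg at t=0 h): 405·exp(−0.03151·44) = 101.250 mg/L
Dose 2 (400 mg at t=9 h): 400·exp(−0.03151·35) = 132.785 mg/L
Dose 3 (370 mg at t=18 h): 370·exp(−0.03151·26) = 163.094 mg/L
Dose 4 (85 mg at t=27 h): 85·exp(−0.03151·17) = 49.751 mg/L
Dose 5 (475 mg at t=36 h): 475·exp(−0.03151·8) = 369.171 mg/L
C(44) = 101.250 + 132.785 + 163.094 + 49.751 + 369.171 = 816.052 mg/L

816.052 mg/L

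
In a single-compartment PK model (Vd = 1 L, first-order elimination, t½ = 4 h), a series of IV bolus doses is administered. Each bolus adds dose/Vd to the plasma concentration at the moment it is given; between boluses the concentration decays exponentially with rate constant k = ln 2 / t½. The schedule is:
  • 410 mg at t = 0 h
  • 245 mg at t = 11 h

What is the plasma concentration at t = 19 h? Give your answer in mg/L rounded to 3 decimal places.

k = ln 2 / 4 = 0.17329 per h
Dose 1 (410 mg at t=0 h): 410·exp(−0.17329·19) = 15.237 mg/L
Dose 2 (245 mg at t=11 h): 245·exp(−0.17329·8) = 61.250 mg/L
C(19) = 15.237 + 61.250 = 76.487 mg/L

76.487 mg/L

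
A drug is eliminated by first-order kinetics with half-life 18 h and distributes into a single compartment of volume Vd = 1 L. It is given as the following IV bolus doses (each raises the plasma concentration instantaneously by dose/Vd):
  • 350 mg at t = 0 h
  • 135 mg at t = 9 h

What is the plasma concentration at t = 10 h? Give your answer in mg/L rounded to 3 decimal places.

k = ln 2 / 18 = 0.03851 per h
Dose 1 (350 mg at t=0 h): 350·exp(−0.03851·10) = 238.138 mg/L
Dose 2 (135 mg at t=9 h): 135·exp(−0.03851·1) = 129.900 mg/L
C(10) = 238.138 + 129.900 = 368.038 mg/L

368.038 mg/L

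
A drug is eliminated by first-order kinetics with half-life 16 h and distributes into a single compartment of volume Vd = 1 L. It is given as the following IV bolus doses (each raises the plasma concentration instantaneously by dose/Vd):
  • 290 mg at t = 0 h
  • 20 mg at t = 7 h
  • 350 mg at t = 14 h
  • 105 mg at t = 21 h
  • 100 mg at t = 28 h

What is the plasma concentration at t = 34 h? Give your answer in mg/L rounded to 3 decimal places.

k = ln 2 / 16 = 0.04332 per h
Dose 1 (290 mg at t=0 h): 290·exp(−0.04332·34) = 66.483 mg/L
Dose 2 (20 mg at t=7 h): 20·exp(−0.04332·27) = 6.209 mg/L
Dose 3 (350 mg at t=14 h): 350·exp(−0.04332·20) = 147.157 mg/L
Dose 4 (105 mg at t=21 h): 105·exp(−0.04332·13) = 59.786 mg/L
Dose 5 (100 mg at t=28 h): 100·exp(−0.04332·6) = 77.111 mg/L
C(34) = 66.483 + 6.209 + 147.157 + 59.786 + 77.111 = 356.746 mg/L

356.746 mg/L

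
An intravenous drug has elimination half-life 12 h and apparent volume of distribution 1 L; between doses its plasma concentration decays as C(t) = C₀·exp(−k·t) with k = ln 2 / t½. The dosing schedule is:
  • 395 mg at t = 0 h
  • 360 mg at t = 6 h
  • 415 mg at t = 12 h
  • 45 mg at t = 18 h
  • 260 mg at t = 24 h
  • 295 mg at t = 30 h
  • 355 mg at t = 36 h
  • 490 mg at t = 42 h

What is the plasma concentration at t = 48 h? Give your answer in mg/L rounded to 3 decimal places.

809.618 mg/L

k = ln 2 / 12 = 0.05776 per h
Dose 1 (395 mg at t=0 h): 395·exp(−0.05776·48) = 24.688 mg/L
Dose 2 (360 mg at t=6 h): 360·exp(−0.05776·42) = 31.820 mg/L
Dose 3 (415 mg at t=12 h): 415·exp(−0.05776·36) = 51.875 mg/L
Dose 4 (45 mg at t=18 h): 45·exp(−0.05776·30) = 7.955 mg/L
Dose 5 (260 mg at t=24 h): 260·exp(−0.05776·24) = 65.000 mg/L
Dose 6 (295 mg at t=30 h): 295·exp(−0.05776·18) = 104.298 mg/L
Dose 7 (355 mg at t=36 h): 355·exp(−0.05776·12) = 177.500 mg/L
Dose 8 (490 mg at t=42 h): 490·exp(−0.05776·6) = 346.482 mg/L
C(48) = 24.688 + 31.820 + 51.875 + 7.955 + 65.000 + 104.298 + 177.500 + 346.482 = 809.618 mg/L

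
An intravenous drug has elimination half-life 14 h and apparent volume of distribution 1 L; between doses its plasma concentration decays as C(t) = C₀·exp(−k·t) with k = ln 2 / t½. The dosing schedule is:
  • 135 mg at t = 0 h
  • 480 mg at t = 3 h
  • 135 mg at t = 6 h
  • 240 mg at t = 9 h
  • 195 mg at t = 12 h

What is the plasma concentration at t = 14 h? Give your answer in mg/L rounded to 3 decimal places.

k = ln 2 / 14 = 0.04951 per h
Dose 1 (135 mg at t=0 h): 135·exp(−0.04951·14) = 67.500 mg/L
Dose 2 (480 mg at t=3 h): 480·exp(−0.04951·11) = 278.431 mg/L
Dose 3 (135 mg at t=6 h): 135·exp(−0.04951·8) = 90.848 mg/L
Dose 4 (240 mg at t=9 h): 240·exp(−0.04951·5) = 187.370 mg/L
Dose 5 (195 mg at t=12 h): 195·exp(−0.04951·2) = 176.616 mg/L
C(14) = 67.500 + 278.431 + 90.848 + 187.370 + 176.616 = 800.766 mg/L

800.766 mg/L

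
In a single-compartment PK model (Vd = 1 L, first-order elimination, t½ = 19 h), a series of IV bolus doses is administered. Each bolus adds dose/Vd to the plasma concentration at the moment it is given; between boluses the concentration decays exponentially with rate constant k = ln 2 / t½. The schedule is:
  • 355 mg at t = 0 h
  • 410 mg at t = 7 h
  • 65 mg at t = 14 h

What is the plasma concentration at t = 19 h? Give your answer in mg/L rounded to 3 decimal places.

496.305 mg/L

k = ln 2 / 19 = 0.03648 per h
Dose 1 (355 mg at t=0 h): 355·exp(−0.03648·19) = 177.500 mg/L
Dose 2 (410 mg at t=7 h): 410·exp(−0.03648·12) = 264.643 mg/L
Dose 3 (65 mg at t=14 h): 65·exp(−0.03648·5) = 54.162 mg/L
C(19) = 177.500 + 264.643 + 54.162 = 496.305 mg/L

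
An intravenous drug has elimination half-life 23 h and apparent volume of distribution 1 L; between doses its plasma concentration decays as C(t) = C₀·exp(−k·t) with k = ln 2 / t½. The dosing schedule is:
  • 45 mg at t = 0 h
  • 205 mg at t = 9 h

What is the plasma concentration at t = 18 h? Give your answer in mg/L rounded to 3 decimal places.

182.459 mg/L

k = ln 2 / 23 = 0.03014 per h
Dose 1 (45 mg at t=0 h): 45·exp(−0.03014·18) = 26.159 mg/L
Dose 2 (205 mg at t=9 h): 205·exp(−0.03014·9) = 156.300 mg/L
C(18) = 26.159 + 156.300 = 182.459 mg/L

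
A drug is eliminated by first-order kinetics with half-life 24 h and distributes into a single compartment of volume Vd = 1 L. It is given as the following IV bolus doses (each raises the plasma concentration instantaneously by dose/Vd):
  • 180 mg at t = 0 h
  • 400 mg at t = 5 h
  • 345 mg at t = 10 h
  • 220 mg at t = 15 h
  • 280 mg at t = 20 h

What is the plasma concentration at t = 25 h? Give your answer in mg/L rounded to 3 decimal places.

942.799 mg/L

k = ln 2 / 24 = 0.02888 per h
Dose 1 (180 mg at t=0 h): 180·exp(−0.02888·25) = 87.438 mg/L
Dose 2 (400 mg at t=5 h): 400·exp(−0.02888·20) = 224.492 mg/L
Dose 3 (345 mg at t=10 h): 345·exp(−0.02888·15) = 223.705 mg/L
Dose 4 (220 mg at t=15 h): 220·exp(−0.02888·10) = 164.814 mg/L
Dose 5 (280 mg at t=20 h): 280·exp(−0.02888·5) = 242.350 mg/L
C(25) = 87.438 + 224.492 + 223.705 + 164.814 + 242.350 = 942.799 mg/L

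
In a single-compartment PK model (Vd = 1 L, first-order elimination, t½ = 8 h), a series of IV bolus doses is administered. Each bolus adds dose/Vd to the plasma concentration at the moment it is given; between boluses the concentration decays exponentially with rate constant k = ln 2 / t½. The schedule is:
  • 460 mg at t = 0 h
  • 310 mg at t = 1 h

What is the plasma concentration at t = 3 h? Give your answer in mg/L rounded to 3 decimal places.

k = ln 2 / 8 = 0.08664 per h
Dose 1 (460 mg at t=0 h): 460·exp(−0.08664·3) = 354.708 mg/L
Dose 2 (310 mg at t=1 h): 310·exp(−0.08664·2) = 260.678 mg/L
C(3) = 354.708 + 260.678 = 615.386 mg/L

615.386 mg/L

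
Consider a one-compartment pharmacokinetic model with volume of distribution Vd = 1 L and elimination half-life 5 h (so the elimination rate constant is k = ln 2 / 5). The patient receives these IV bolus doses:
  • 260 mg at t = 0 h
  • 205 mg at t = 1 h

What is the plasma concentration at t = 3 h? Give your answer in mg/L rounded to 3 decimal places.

326.897 mg/L

k = ln 2 / 5 = 0.13863 per h
Dose 1 (260 mg at t=0 h): 260·exp(−0.13863·3) = 171.536 mg/L
Dose 2 (205 mg at t=1 h): 205·exp(−0.13863·2) = 155.361 mg/L
C(3) = 171.536 + 155.361 = 326.897 mg/L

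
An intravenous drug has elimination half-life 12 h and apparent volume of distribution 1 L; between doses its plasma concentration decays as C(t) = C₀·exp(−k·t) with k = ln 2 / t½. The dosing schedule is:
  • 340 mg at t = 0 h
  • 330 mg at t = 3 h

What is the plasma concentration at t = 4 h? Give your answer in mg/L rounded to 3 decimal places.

581.337 mg/L

k = ln 2 / 12 = 0.05776 per h
Dose 1 (340 mg at t=0 h): 340·exp(−0.05776·4) = 269.858 mg/L
Dose 2 (330 mg at t=3 h): 330·exp(−0.05776·1) = 311.479 mg/L
C(4) = 269.858 + 311.479 = 581.337 mg/L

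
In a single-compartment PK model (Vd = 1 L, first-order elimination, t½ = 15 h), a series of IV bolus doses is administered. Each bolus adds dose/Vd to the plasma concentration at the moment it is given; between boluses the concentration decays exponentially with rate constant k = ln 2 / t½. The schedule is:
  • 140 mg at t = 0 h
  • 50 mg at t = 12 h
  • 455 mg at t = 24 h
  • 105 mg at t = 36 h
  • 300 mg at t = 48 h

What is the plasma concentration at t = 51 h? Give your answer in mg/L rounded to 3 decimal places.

k = ln 2 / 15 = 0.04621 per h
Dose 1 (140 mg at t=0 h): 140·exp(−0.04621·51) = 13.263 mg/L
Dose 2 (50 mg at t=12 h): 50·exp(−0.04621·39) = 8.247 mg/L
Dose 3 (455 mg at t=24 h): 455·exp(−0.04621·27) = 130.664 mg/L
Dose 4 (105 mg at t=36 h): 105·exp(−0.04621·15) = 52.500 mg/L
Dose 5 (300 mg at t=48 h): 300·exp(−0.04621·3) = 261.165 mg/L
C(51) = 13.263 + 8.247 + 130.664 + 52.500 + 261.165 = 465.839 mg/L

465.839 mg/L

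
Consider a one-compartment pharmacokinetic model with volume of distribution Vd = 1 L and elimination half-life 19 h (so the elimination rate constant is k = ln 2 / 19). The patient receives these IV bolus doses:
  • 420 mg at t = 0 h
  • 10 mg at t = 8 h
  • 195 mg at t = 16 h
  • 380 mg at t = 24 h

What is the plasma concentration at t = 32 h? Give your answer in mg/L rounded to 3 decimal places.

527.450 mg/L

k = ln 2 / 19 = 0.03648 per h
Dose 1 (420 mg at t=0 h): 420·exp(−0.03648·32) = 130.693 mg/L
Dose 2 (10 mg at t=8 h): 10·exp(−0.03648·24) = 4.166 mg/L
Dose 3 (195 mg at t=16 h): 195·exp(−0.03648·16) = 108.777 mg/L
Dose 4 (380 mg at t=24 h): 380·exp(−0.03648·8) = 283.814 mg/L
C(32) = 130.693 + 4.166 + 108.777 + 283.814 = 527.450 mg/L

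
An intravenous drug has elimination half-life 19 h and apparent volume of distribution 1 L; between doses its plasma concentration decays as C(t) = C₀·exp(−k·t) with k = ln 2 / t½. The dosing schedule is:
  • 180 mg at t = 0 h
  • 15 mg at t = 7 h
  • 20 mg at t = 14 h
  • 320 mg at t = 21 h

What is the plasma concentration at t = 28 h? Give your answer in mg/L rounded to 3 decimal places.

331.666 mg/L

k = ln 2 / 19 = 0.03648 per h
Dose 1 (180 mg at t=0 h): 180·exp(−0.03648·28) = 64.811 mg/L
Dose 2 (15 mg at t=7 h): 15·exp(−0.03648·21) = 6.972 mg/L
Dose 3 (20 mg at t=14 h): 20·exp(−0.03648·14) = 12.001 mg/L
Dose 4 (320 mg at t=21 h): 320·exp(−0.03648·7) = 247.882 mg/L
C(28) = 64.811 + 6.972 + 12.001 + 247.882 = 331.666 mg/L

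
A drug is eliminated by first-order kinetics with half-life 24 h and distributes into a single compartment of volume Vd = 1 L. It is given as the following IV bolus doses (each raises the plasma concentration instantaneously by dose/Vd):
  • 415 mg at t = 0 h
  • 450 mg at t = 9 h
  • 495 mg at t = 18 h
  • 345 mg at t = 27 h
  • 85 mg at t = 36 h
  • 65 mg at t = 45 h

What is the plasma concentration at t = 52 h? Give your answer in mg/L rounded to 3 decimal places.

682.062 mg/L

k = ln 2 / 24 = 0.02888 per h
Dose 1 (415 mg at t=0 h): 415·exp(−0.02888·52) = 92.431 mg/L
Dose 2 (450 mg at t=9 h): 450·exp(−0.02888·43) = 129.977 mg/L
Dose 3 (495 mg at t=18 h): 495·exp(−0.02888·34) = 185.416 mg/L
Dose 4 (345 mg at t=27 h): 345·exp(−0.02888·25) = 167.589 mg/L
Dose 5 (85 mg at t=36 h): 85·exp(−0.02888·16) = 53.547 mg/L
Dose 6 (65 mg at t=45 h): 65·exp(−0.02888·7) = 53.102 mg/L
C(52) = 92.431 + 129.977 + 185.416 + 167.589 + 53.547 + 53.102 = 682.062 mg/L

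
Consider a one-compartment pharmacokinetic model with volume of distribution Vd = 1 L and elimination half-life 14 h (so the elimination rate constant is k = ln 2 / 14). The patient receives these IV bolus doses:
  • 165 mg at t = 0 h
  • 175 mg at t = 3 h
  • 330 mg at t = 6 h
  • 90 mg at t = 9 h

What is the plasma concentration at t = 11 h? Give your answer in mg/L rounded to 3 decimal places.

k = ln 2 / 14 = 0.04951 per h
Dose 1 (165 mg at t=0 h): 165·exp(−0.04951·11) = 95.711 mg/L
Dose 2 (175 mg at t=3 h): 175·exp(−0.04951·8) = 117.766 mg/L
Dose 3 (330 mg at t=6 h): 330·exp(−0.04951·5) = 257.634 mg/L
Dose 4 (90 mg at t=9 h): 90·exp(−0.04951·2) = 81.515 mg/L
C(11) = 95.711 + 117.766 + 257.634 + 81.515 = 552.626 mg/L

552.626 mg/L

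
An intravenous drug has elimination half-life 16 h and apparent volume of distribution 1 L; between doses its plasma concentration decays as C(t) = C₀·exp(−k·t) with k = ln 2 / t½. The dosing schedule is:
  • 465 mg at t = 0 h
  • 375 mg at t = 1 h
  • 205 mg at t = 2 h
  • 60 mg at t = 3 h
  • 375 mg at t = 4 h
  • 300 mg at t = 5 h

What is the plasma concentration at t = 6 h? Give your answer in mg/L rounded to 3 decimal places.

1516.760 mg/L

k = ln 2 / 16 = 0.04332 per h
Dose 1 (465 mg at t=0 h): 465·exp(−0.04332·6) = 358.564 mg/L
Dose 2 (375 mg at t=1 h): 375·exp(−0.04332·5) = 301.967 mg/L
Dose 3 (205 mg at t=2 h): 205·exp(−0.04332·4) = 172.384 mg/L
Dose 4 (60 mg at t=3 h): 60·exp(−0.04332·3) = 52.688 mg/L
Dose 5 (375 mg at t=4 h): 375·exp(−0.04332·2) = 343.877 mg/L
Dose 6 (300 mg at t=5 h): 300·exp(−0.04332·1) = 287.281 mg/L
C(6) = 358.564 + 301.967 + 172.384 + 52.688 + 343.877 + 287.281 = 1516.760 mg/L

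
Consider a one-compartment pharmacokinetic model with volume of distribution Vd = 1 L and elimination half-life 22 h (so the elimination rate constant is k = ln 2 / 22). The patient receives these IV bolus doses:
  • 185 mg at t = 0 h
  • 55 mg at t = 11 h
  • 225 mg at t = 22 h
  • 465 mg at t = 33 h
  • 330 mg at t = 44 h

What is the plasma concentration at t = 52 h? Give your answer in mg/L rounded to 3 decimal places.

k = ln 2 / 22 = 0.03151 per h
Dose 1 (185 mg at t=0 h): 185·exp(−0.03151·52) = 35.946 mg/L
Dose 2 (55 mg at t=11 h): 55·exp(−0.03151·41) = 15.113 mg/L
Dose 3 (225 mg at t=22 h): 225·exp(−0.03151·30) = 87.435 mg/L
Dose 4 (465 mg at t=33 h): 465·exp(−0.03151·19) = 255.548 mg/L
Dose 5 (330 mg at t=44 h): 330·exp(−0.03151·8) = 256.477 mg/L
C(52) = 35.946 + 15.113 + 87.435 + 255.548 + 256.477 = 650.519 mg/L

650.519 mg/L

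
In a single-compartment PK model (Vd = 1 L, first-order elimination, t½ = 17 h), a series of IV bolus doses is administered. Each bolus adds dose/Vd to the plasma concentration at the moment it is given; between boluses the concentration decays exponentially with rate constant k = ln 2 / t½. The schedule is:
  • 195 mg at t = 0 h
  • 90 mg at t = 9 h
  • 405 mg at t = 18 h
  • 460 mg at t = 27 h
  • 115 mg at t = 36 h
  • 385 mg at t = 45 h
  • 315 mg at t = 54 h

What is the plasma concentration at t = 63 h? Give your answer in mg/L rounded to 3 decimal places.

k = ln 2 / 17 = 0.04077 per h
Dose 1 (195 mg at t=0 h): 195·exp(−0.04077·63) = 14.944 mg/L
Dose 2 (90 mg at t=9 h): 90·exp(−0.04077·54) = 9.955 mg/L
Dose 3 (405 mg at t=18 h): 405·exp(−0.04077·45) = 64.656 mg/L
Dose 4 (460 mg at t=27 h): 460·exp(−0.04077·36) = 105.994 mg/L
Dose 5 (115 mg at t=36 h): 115·exp(−0.04077·27) = 38.246 mg/L
Dose 6 (385 mg at t=45 h): 385·exp(−0.04077·18) = 184.809 mg/L
Dose 7 (315 mg at t=54 h): 315·exp(−0.04077·9) = 218.244 mg/L
C(63) = 14.944 + 9.955 + 64.656 + 105.994 + 38.246 + 184.809 + 218.244 = 636.848 mg/L

636.848 mg/L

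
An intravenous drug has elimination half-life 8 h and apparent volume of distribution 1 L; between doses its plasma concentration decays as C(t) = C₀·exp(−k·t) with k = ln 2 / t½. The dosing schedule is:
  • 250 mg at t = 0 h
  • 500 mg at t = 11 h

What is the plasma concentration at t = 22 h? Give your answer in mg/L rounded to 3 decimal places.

k = ln 2 / 8 = 0.08664 per h
Dose 1 (250 mg at t=0 h): 250·exp(−0.08664·22) = 37.163 mg/L
Dose 2 (500 mg at t=11 h): 500·exp(−0.08664·11) = 192.776 mg/L
C(22) = 37.163 + 192.776 = 229.939 mg/L

229.939 mg/L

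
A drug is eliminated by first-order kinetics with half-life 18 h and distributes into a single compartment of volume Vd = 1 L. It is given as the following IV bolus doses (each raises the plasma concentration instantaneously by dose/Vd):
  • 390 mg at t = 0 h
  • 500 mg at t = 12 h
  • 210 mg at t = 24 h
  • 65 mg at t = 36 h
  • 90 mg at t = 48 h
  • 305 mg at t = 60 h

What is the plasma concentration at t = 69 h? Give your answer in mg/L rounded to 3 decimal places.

394.162 mg/L

k = ln 2 / 18 = 0.03851 per h
Dose 1 (390 mg at t=0 h): 390·exp(−0.03851·69) = 27.360 mg/L
Dose 2 (500 mg at t=12 h): 500·exp(−0.03851·57) = 55.681 mg/L
Dose 3 (210 mg at t=24 h): 210·exp(−0.03851·45) = 37.123 mg/L
Dose 4 (65 mg at t=36 h): 65·exp(−0.03851·33) = 18.240 mg/L
Dose 5 (90 mg at t=48 h): 90·exp(−0.03851·21) = 40.090 mg/L
Dose 6 (305 mg at t=60 h): 305·exp(−0.03851·9) = 215.668 mg/L
C(69) = 27.360 + 55.681 + 37.123 + 18.240 + 40.090 + 215.668 = 394.162 mg/L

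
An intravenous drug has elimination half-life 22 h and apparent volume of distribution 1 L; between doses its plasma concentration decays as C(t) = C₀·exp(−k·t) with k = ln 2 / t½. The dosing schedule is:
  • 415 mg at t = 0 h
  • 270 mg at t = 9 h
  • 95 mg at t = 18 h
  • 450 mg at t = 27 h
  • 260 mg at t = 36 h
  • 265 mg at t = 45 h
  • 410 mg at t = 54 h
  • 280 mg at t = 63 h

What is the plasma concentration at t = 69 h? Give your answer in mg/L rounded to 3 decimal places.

930.525 mg/L

k = ln 2 / 22 = 0.03151 per h
Dose 1 (415 mg at t=0 h): 415·exp(−0.03151·69) = 47.196 mg/L
Dose 2 (270 mg at t=9 h): 270·exp(−0.03151·60) = 40.773 mg/L
Dose 3 (95 mg at t=18 h): 95·exp(−0.03151·51) = 19.049 mg/L
Dose 4 (450 mg at t=27 h): 450·exp(−0.03151·42) = 119.817 mg/L
Dose 5 (260 mg at t=36 h): 260·exp(−0.03151·33) = 91.924 mg/L
Dose 6 (265 mg at t=45 h): 265·exp(−0.03151·24) = 124.408 mg/L
Dose 7 (410 mg at t=54 h): 410·exp(−0.03151·15) = 255.585 mg/L
Dose 8 (280 mg at t=63 h): 280·exp(−0.03151·6) = 231.771 mg/L
C(69) = 47.196 + 40.773 + 19.049 + 119.817 + 91.924 + 124.408 + 255.585 + 231.771 = 930.525 mg/L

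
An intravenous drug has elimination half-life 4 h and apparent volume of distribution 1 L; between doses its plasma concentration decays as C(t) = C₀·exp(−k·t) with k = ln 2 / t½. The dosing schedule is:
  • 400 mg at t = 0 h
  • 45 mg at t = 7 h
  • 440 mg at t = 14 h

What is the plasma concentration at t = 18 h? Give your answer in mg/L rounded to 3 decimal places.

244.367 mg/L

k = ln 2 / 4 = 0.17329 per h
Dose 1 (400 mg at t=0 h): 400·exp(−0.17329·18) = 17.678 mg/L
Dose 2 (45 mg at t=7 h): 45·exp(−0.17329·11) = 6.689 mg/L
Dose 3 (440 mg at t=14 h): 440·exp(−0.17329·4) = 220.000 mg/L
C(18) = 17.678 + 6.689 + 220.000 = 244.367 mg/L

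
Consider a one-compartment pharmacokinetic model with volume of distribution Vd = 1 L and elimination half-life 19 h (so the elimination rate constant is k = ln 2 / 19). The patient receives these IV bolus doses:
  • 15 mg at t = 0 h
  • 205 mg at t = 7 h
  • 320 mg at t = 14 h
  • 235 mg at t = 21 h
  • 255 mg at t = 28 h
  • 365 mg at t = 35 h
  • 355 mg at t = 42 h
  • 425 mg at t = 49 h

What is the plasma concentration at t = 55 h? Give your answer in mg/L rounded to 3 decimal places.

1010.860 mg/L

k = ln 2 / 19 = 0.03648 per h
Dose 1 (15 mg at t=0 h): 15·exp(−0.03648·55) = 2.017 mg/L
Dose 2 (205 mg at t=7 h): 205·exp(−0.03648·48) = 35.584 mg/L
Dose 3 (320 mg at t=14 h): 320·exp(−0.03648·41) = 71.707 mg/L
Dose 4 (235 mg at t=21 h): 235·exp(−0.03648·34) = 67.980 mg/L
Dose 5 (255 mg at t=28 h): 255·exp(−0.03648·27) = 95.227 mg/L
Dose 6 (365 mg at t=35 h): 365·exp(−0.03648·20) = 175.962 mg/L
Dose 7 (355 mg at t=42 h): 355·exp(−0.03648·13) = 220.933 mg/L
Dose 8 (425 mg at t=49 h): 425·exp(−0.03648·6) = 341.450 mg/L
C(55) = 2.017 + 35.584 + 71.707 + 67.980 + 95.227 + 175.962 + 220.933 + 341.450 = 1010.860 mg/L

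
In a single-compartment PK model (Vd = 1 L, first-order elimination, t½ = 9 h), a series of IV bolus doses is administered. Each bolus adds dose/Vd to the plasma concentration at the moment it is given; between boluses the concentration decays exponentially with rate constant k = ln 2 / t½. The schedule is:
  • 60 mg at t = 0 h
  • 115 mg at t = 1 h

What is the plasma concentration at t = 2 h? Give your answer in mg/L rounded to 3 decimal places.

k = ln 2 / 9 = 0.07702 per h
Dose 1 (60 mg at t=0 h): 60·exp(−0.07702·2) = 51.435 mg/L
Dose 2 (115 mg at t=1 h): 115·exp(−0.07702·1) = 106.476 mg/L
C(2) = 51.435 + 106.476 = 157.910 mg/L

157.910 mg/L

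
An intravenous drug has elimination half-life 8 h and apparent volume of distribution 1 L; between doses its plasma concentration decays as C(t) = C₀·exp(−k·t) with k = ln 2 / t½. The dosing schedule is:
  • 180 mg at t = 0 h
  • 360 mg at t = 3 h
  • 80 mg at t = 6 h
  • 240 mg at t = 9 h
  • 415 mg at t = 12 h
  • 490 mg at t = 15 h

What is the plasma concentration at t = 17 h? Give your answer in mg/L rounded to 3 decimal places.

k = ln 2 / 8 = 0.08664 per h
Dose 1 (180 mg at t=0 h): 180·exp(−0.08664·17) = 41.265 mg/L
Dose 2 (360 mg at t=3 h): 360·exp(−0.08664·14) = 107.029 mg/L
Dose 3 (80 mg at t=6 h): 80·exp(−0.08664·11) = 30.844 mg/L
Dose 4 (240 mg at t=9 h): 240·exp(−0.08664·8) = 120.000 mg/L
Dose 5 (415 mg at t=12 h): 415·exp(−0.08664·5) = 269.094 mg/L
Dose 6 (490 mg at t=15 h): 490·exp(−0.08664·2) = 412.039 mg/L
C(17) = 41.265 + 107.029 + 30.844 + 120.000 + 269.094 + 412.039 = 980.271 mg/L

980.271 mg/L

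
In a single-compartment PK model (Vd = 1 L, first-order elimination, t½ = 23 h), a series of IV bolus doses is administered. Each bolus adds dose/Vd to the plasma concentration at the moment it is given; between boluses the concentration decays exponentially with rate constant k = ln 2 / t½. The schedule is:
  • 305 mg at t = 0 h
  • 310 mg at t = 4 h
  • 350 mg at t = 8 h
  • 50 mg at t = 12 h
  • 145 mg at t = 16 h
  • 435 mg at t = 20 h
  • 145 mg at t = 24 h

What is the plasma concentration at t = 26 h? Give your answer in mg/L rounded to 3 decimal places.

1142.144 mg/L

k = ln 2 / 23 = 0.03014 per h
Dose 1 (305 mg at t=0 h): 305·exp(−0.03014·26) = 139.317 mg/L
Dose 2 (310 mg at t=4 h): 310·exp(−0.03014·22) = 159.742 mg/L
Dose 3 (350 mg at t=8 h): 350·exp(−0.03014·18) = 203.460 mg/L
Dose 4 (50 mg at t=12 h): 50·exp(−0.03014·14) = 32.789 mg/L
Dose 5 (145 mg at t=16 h): 145·exp(−0.03014·10) = 107.272 mg/L
Dose 6 (435 mg at t=20 h): 435·exp(−0.03014·6) = 363.044 mg/L
Dose 7 (145 mg at t=24 h): 145·exp(−0.03014·2) = 136.518 mg/L
C(26) = 139.317 + 159.742 + 203.460 + 32.789 + 107.272 + 363.044 + 136.518 = 1142.144 mg/L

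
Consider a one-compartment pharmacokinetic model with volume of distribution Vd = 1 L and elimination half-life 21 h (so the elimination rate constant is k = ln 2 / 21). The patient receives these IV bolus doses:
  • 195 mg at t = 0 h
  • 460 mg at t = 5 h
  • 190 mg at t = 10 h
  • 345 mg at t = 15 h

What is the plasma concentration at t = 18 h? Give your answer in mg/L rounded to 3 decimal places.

865.536 mg/L

k = ln 2 / 21 = 0.03301 per h
Dose 1 (195 mg at t=0 h): 195·exp(−0.03301·18) = 107.649 mg/L
Dose 2 (460 mg at t=5 h): 460·exp(−0.03301·13) = 299.506 mg/L
Dose 3 (190 mg at t=10 h): 190·exp(−0.03301·8) = 145.907 mg/L
Dose 4 (345 mg at t=15 h): 345·exp(−0.03301·3) = 312.475 mg/L
C(18) = 107.649 + 299.506 + 145.907 + 312.475 = 865.536 mg/L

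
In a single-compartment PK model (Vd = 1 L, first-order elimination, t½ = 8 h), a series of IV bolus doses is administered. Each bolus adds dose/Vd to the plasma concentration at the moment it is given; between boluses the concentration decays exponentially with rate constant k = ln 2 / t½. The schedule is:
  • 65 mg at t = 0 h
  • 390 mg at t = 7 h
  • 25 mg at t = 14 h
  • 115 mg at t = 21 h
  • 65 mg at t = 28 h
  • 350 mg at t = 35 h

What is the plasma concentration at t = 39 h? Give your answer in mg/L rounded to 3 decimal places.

326.180 mg/L

k = ln 2 / 8 = 0.08664 per h
Dose 1 (65 mg at t=0 h): 65·exp(−0.08664·39) = 2.215 mg/L
Dose 2 (390 mg at t=7 h): 390·exp(−0.08664·32) = 24.375 mg/L
Dose 3 (25 mg at t=14 h): 25·exp(−0.08664·25) = 2.866 mg/L
Dose 4 (115 mg at t=21 h): 115·exp(−0.08664·18) = 24.176 mg/L
Dose 5 (65 mg at t=28 h): 65·exp(−0.08664·11) = 25.061 mg/L
Dose 6 (350 mg at t=35 h): 350·exp(−0.08664·4) = 247.487 mg/L
C(39) = 2.215 + 24.375 + 2.866 + 24.176 + 25.061 + 247.487 = 326.180 mg/L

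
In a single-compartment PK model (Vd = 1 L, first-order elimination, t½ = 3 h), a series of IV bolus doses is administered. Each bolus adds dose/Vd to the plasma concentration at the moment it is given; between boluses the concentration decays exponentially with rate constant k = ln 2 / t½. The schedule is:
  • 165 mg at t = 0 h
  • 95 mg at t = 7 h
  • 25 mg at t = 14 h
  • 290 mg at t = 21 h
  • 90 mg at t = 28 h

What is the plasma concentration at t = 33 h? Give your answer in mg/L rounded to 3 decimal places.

k = ln 2 / 3 = 0.23105 per h
Dose 1 (165 mg at t=0 h): 165·exp(−0.23105·33) = 0.081 mg/L
Dose 2 (95 mg at t=7 h): 95·exp(−0.23105·26) = 0.234 mg/L
Dose 3 (25 mg at t=14 h): 25·exp(−0.23105·19) = 0.310 mg/L
Dose 4 (290 mg at t=21 h): 290·exp(−0.23105·12) = 18.125 mg/L
Dose 5 (90 mg at t=28 h): 90·exp(−0.23105·5) = 28.348 mg/L
C(33) = 0.081 + 0.234 + 0.310 + 18.125 + 28.348 = 47.098 mg/L

47.098 mg/L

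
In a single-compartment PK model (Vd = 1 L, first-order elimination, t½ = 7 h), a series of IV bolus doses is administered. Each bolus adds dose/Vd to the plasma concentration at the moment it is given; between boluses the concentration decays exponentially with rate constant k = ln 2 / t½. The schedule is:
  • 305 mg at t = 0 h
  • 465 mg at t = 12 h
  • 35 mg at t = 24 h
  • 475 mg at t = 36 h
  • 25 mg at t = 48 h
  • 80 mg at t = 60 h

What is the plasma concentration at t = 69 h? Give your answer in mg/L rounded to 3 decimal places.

k = ln 2 / 7 = 0.09902 per h
Dose 1 (305 mg at t=0 h): 305·exp(−0.09902·69) = 0.329 mg/L
Dose 2 (465 mg at t=12 h): 465·exp(−0.09902·57) = 1.645 mg/L
Dose 3 (35 mg at t=24 h): 35·exp(−0.09902·45) = 0.406 mg/L
Dose 4 (475 mg at t=36 h): 475·exp(−0.09902·33) = 18.095 mg/L
Dose 5 (25 mg at t=48 h): 25·exp(−0.09902·21) = 3.125 mg/L
Dose 6 (80 mg at t=60 h): 80·exp(−0.09902·9) = 32.813 mg/L
C(69) = 0.329 + 1.645 + 0.406 + 18.095 + 3.125 + 32.813 = 56.413 mg/L

56.413 mg/L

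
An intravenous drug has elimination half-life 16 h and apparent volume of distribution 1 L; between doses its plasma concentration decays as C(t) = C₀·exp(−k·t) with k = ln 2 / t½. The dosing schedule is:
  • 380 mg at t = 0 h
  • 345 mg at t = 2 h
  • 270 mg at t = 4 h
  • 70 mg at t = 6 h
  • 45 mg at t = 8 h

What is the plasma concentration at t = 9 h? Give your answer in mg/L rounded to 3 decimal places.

834.038 mg/L

k = ln 2 / 16 = 0.04332 per h
Dose 1 (380 mg at t=0 h): 380·exp(−0.04332·9) = 257.309 mg/L
Dose 2 (345 mg at t=2 h): 345·exp(−0.04332·7) = 254.753 mg/L
Dose 3 (270 mg at t=4 h): 270·exp(−0.04332·5) = 217.416 mg/L
Dose 4 (70 mg at t=6 h): 70·exp(−0.04332·3) = 61.469 mg/L
Dose 5 (45 mg at t=8 h): 45·exp(−0.04332·1) = 43.092 mg/L
C(9) = 257.309 + 254.753 + 217.416 + 61.469 + 43.092 = 834.038 mg/L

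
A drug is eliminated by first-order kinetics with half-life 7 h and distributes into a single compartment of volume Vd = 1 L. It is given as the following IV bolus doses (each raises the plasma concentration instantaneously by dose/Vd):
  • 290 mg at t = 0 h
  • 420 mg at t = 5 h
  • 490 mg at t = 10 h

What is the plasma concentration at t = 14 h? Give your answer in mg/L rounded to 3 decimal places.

574.516 mg/L

k = ln 2 / 7 = 0.09902 per h
Dose 1 (290 mg at t=0 h): 290·exp(−0.09902·14) = 72.500 mg/L
Dose 2 (420 mg at t=5 h): 420·exp(−0.09902·9) = 172.270 mg/L
Dose 3 (490 mg at t=10 h): 490·exp(−0.09902·4) = 329.746 mg/L
C(14) = 72.500 + 172.270 + 329.746 = 574.516 mg/L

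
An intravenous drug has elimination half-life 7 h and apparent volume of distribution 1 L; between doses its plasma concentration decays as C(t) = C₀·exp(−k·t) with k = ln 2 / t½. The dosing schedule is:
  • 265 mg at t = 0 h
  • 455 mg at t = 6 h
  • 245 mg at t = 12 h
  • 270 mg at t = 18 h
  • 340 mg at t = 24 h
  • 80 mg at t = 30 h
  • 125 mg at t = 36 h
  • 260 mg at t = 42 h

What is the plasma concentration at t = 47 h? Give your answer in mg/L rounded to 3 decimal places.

k = ln 2 / 7 = 0.09902 per h
Dose 1 (265 mg at t=0 h): 265·exp(−0.09902·47) = 2.524 mg/L
Dose 2 (455 mg at t=6 h): 455·exp(−0.09902·41) = 7.849 mg/L
Dose 3 (245 mg at t=12 h): 245·exp(−0.09902·35) = 7.656 mg/L
Dose 4 (270 mg at t=18 h): 270·exp(−0.09902·29) = 15.284 mg/L
Dose 5 (340 mg at t=24 h): 340·exp(−0.09902·23) = 34.864 mg/L
Dose 6 (80 mg at t=30 h): 80·exp(−0.09902·17) = 14.860 mg/L
Dose 7 (125 mg at t=36 h): 125·exp(−0.09902·11) = 42.059 mg/L
Dose 8 (260 mg at t=42 h): 260·exp(−0.09902·5) = 158.472 mg/L
C(47) = 2.524 + 7.849 + 7.656 + 15.284 + 34.864 + 14.860 + 42.059 + 158.472 = 283.569 mg/L

283.569 mg/L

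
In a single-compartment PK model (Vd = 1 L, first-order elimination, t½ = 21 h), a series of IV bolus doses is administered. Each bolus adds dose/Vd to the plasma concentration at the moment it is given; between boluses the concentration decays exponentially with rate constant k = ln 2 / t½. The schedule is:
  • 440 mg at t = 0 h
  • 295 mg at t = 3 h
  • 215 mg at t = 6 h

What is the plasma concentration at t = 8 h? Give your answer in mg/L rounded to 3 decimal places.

k = ln 2 / 21 = 0.03301 per h
Dose 1 (440 mg at t=0 h): 440·exp(−0.03301·8) = 337.889 mg/L
Dose 2 (295 mg at t=3 h): 295·exp(−0.03301·5) = 250.120 mg/L
Dose 3 (215 mg at t=6 h): 215·exp(−0.03301·2) = 201.265 mg/L
C(8) = 337.889 + 250.120 + 201.265 = 789.275 mg/L

789.275 mg/L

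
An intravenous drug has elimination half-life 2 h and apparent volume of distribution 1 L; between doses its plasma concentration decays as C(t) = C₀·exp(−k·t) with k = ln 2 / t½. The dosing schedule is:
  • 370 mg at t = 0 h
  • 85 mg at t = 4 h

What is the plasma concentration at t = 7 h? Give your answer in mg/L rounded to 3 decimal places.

k = ln 2 / 2 = 0.34657 per h
Dose 1 (370 mg at t=0 h): 370·exp(−0.34657·7) = 32.704 mg/L
Dose 2 (85 mg at t=4 h): 85·exp(−0.34657·3) = 30.052 mg/L
C(7) = 32.704 + 30.052 = 62.756 mg/L

62.756 mg/L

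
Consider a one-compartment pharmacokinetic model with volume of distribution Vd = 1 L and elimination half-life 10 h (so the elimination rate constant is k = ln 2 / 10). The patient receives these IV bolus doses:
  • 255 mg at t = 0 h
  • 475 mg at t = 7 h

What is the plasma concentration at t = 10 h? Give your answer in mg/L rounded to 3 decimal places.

513.320 mg/L

k = ln 2 / 10 = 0.06931 per h
Dose 1 (255 mg at t=0 h): 255·exp(−0.06931·10) = 127.500 mg/L
Dose 2 (475 mg at t=7 h): 475·exp(−0.06931·3) = 385.820 mg/L
C(10) = 127.500 + 385.820 = 513.320 mg/L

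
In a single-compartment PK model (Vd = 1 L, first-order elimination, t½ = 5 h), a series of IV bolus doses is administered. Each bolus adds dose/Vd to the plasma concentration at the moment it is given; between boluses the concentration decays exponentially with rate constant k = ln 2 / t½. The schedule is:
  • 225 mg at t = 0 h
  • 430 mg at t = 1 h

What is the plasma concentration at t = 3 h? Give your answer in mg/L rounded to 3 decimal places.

k = ln 2 / 5 = 0.13863 per h
Dose 1 (225 mg at t=0 h): 225·exp(−0.13863·3) = 148.445 mg/L
Dose 2 (430 mg at t=1 h): 430·exp(−0.13863·2) = 325.879 mg/L
C(3) = 148.445 + 325.879 = 474.324 mg/L

474.324 mg/L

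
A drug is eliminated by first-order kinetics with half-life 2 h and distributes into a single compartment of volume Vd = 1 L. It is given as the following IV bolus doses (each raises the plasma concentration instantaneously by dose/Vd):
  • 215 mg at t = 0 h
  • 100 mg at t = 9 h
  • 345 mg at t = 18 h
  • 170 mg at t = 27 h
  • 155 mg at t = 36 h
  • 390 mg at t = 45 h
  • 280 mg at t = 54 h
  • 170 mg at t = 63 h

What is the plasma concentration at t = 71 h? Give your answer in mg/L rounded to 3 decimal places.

11.447 mg/L

k = ln 2 / 2 = 0.34657 per h
Dose 1 (215 mg at t=0 h): 215·exp(−0.34657·71) = 0.000 mg/L
Dose 2 (100 mg at t=9 h): 100·exp(−0.34657·62) = 0.000 mg/L
Dose 3 (345 mg at t=18 h): 345·exp(−0.34657·53) = 0.000 mg/L
Dose 4 (170 mg at t=27 h): 170·exp(−0.34657·44) = 0.000 mg/L
Dose 5 (155 mg at t=36 h): 155·exp(−0.34657·35) = 0.001 mg/L
Dose 6 (390 mg at t=45 h): 390·exp(−0.34657·26) = 0.048 mg/L
Dose 7 (280 mg at t=54 h): 280·exp(−0.34657·17) = 0.773 mg/L
Dose 8 (170 mg at t=63 h): 170·exp(−0.34657·8) = 10.625 mg/L
C(71) = 0.000 + 0.000 + 0.000 + 0.000 + 0.001 + 0.048 + 0.773 + 10.625 = 11.447 mg/L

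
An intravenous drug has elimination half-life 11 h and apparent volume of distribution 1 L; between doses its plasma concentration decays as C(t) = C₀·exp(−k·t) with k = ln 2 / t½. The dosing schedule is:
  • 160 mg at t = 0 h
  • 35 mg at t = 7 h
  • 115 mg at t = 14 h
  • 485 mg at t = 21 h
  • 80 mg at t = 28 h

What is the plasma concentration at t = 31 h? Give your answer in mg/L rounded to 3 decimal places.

k = ln 2 / 11 = 0.06301 per h
Dose 1 (160 mg at t=0 h): 160·exp(−0.06301·31) = 22.686 mg/L
Dose 2 (35 mg at t=7 h): 35·exp(−0.06301·24) = 7.714 mg/L
Dose 3 (115 mg at t=14 h): 115·exp(−0.06301·17) = 39.398 mg/L
Dose 4 (485 mg at t=21 h): 485·exp(−0.06301·10) = 258.272 mg/L
Dose 5 (80 mg at t=28 h): 80·exp(−0.06301·3) = 66.220 mg/L
C(31) = 22.686 + 7.714 + 39.398 + 258.272 + 66.220 = 394.290 mg/L

394.290 mg/L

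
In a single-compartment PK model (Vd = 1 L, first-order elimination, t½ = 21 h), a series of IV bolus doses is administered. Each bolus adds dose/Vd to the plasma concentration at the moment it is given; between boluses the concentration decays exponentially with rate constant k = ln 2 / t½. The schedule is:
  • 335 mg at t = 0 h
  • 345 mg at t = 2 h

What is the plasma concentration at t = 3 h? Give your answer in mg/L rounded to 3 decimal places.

k = ln 2 / 21 = 0.03301 per h
Dose 1 (335 mg at t=0 h): 335·exp(−0.03301·3) = 303.417 mg/L
Dose 2 (345 mg at t=2 h): 345·exp(−0.03301·1) = 333.798 mg/L
C(3) = 303.417 + 333.798 = 637.216 mg/L

637.216 mg/L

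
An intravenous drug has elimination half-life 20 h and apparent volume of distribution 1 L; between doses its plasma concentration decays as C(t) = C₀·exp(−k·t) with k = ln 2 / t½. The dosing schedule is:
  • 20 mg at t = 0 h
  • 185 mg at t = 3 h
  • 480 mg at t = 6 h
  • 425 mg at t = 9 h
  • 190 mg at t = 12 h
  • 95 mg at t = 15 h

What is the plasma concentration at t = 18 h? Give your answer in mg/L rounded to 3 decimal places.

988.466 mg/L

k = ln 2 / 20 = 0.03466 per h
Dose 1 (20 mg at t=0 h): 20·exp(−0.03466·18) = 10.718 mg/L
Dose 2 (185 mg at t=3 h): 185·exp(−0.03466·15) = 110.002 mg/L
Dose 3 (480 mg at t=6 h): 480·exp(−0.03466·12) = 316.682 mg/L
Dose 4 (425 mg at t=9 h): 425·exp(−0.03466·9) = 311.118 mg/L
Dose 5 (190 mg at t=12 h): 190·exp(−0.03466·6) = 154.328 mg/L
Dose 6 (95 mg at t=15 h): 95·exp(−0.03466·3) = 85.619 mg/L
C(18) = 10.718 + 110.002 + 316.682 + 311.118 + 154.328 + 85.619 = 988.466 mg/L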